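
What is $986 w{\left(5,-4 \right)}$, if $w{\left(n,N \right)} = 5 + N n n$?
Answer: $-93670$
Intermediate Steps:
$w{\left(n,N \right)} = 5 + N n^{2}$
$986 w{\left(5,-4 \right)} = 986 \left(5 - 4 \cdot 5^{2}\right) = 986 \left(5 - 100\right) = 986 \left(-95\right) = -93670$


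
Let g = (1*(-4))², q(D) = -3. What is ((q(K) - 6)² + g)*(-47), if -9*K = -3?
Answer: -4559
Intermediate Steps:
K = ⅓ (K = -⅑*(-3) = ⅓ ≈ 0.33333)
g = 16 (g = (-4)² = 16)
((q(K) - 6)² + g)*(-47) = ((-3 - 6)² + 16)*(-47) = ((-9)² + 16)*(-47) = (81 + 16)*(-47) = 97*(-47) = -4559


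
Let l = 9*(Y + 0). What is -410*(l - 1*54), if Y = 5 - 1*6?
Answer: 25830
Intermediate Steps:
Y = -1 (Y = 5 - 6 = -1)
l = -9 (l = 9*(-1 + 0) = 9*(-1) = -9)
-410*(l - 1*54) = -410*(-9 - 1*54) = -410*(-9 - 54) = -410*(-63) = 25830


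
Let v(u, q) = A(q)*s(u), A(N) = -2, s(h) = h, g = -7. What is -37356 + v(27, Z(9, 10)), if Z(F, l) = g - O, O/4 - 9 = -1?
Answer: -37410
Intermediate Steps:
O = 32 (O = 36 + 4*(-1) = 36 - 4 = 32)
Z(F, l) = -39 (Z(F, l) = -7 - 1*32 = -7 - 32 = -39)
v(u, q) = -2*u
-37356 + v(27, Z(9, 10)) = -37356 - 2*27 = -37356 - 54 = -37410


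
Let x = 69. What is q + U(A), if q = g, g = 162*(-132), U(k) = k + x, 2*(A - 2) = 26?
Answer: -21300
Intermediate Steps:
A = 15 (A = 2 + (1/2)*26 = 2 + 13 = 15)
U(k) = 69 + k (U(k) = k + 69 = 69 + k)
g = -21384
q = -21384
q + U(A) = -21384 + (69 + 15) = -21384 + 84 = -21300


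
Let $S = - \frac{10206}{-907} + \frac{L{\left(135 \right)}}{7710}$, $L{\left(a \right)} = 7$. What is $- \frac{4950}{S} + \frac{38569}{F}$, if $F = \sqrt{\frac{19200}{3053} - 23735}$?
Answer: $- \frac{34615201500}{78694609} - \frac{38569 i \sqrt{221170784015}}{72443755} \approx -439.87 - 250.38 i$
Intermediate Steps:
$F = \frac{i \sqrt{221170784015}}{3053}$ ($F = \sqrt{19200 \cdot \frac{1}{3053} - 23735} = \sqrt{\frac{19200}{3053} - 23735} = \sqrt{- \frac{72443755}{3053}} = \frac{i \sqrt{221170784015}}{3053} \approx 154.04 i$)
$S = \frac{78694609}{6992970}$ ($S = - \frac{10206}{-907} + \frac{7}{7710} = \left(-10206\right) \left(- \frac{1}{907}\right) + 7 \cdot \frac{1}{7710} = \frac{10206}{907} + \frac{7}{7710} = \frac{78694609}{6992970} \approx 11.253$)
$- \frac{4950}{S} + \frac{38569}{F} = - \frac{4950}{\frac{78694609}{6992970}} + \frac{38569}{\frac{1}{3053} i \sqrt{221170784015}} = \left(-4950\right) \frac{6992970}{78694609} + 38569 \left(- \frac{i \sqrt{221170784015}}{72443755}\right) = - \frac{34615201500}{78694609} - \frac{38569 i \sqrt{221170784015}}{72443755}$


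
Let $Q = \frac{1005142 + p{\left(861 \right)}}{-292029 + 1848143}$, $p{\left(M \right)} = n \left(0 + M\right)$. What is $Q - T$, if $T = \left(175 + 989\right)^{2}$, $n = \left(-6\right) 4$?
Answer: $- \frac{1054185824833}{778057} \approx -1.3549 \cdot 10^{6}$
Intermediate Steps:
$n = -24$
$p{\left(M \right)} = - 24 M$ ($p{\left(M \right)} = - 24 \left(0 + M\right) = - 24 M$)
$T = 1354896$ ($T = 1164^{2} = 1354896$)
$Q = \frac{492239}{778057}$ ($Q = \frac{1005142 - 20664}{-292029 + 1848143} = \frac{1005142 - 20664}{1556114} = 984478 \cdot \frac{1}{1556114} = \frac{492239}{778057} \approx 0.63265$)
$Q - T = \frac{492239}{778057} - 1354896 = - \frac{1054185824833}{778057}$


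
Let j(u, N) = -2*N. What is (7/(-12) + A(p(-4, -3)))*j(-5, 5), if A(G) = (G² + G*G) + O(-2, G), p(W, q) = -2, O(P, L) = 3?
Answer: -625/6 ≈ -104.17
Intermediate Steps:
A(G) = 3 + 2*G² (A(G) = (G² + G*G) + 3 = (G² + G²) + 3 = 2*G² + 3 = 3 + 2*G²)
(7/(-12) + A(p(-4, -3)))*j(-5, 5) = (7/(-12) + (3 + 2*(-2)²))*(-2*5) = (7*(-1/12) + (3 + 2*4))*(-10) = (-7/12 + (3 + 8))*(-10) = (-7/12 + 11)*(-10) = (125/12)*(-10) = -625/6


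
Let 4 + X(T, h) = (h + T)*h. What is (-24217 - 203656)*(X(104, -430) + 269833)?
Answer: -93429980857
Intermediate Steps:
X(T, h) = -4 + h*(T + h) (X(T, h) = -4 + (h + T)*h = -4 + (T + h)*h = -4 + h*(T + h))
(-24217 - 203656)*(X(104, -430) + 269833) = (-24217 - 203656)*((-4 + (-430)² + 104*(-430)) + 269833) = -227873*((-4 + 184900 - 44720) + 269833) = -227873*(140176 + 269833) = -227873*410009 = -93429980857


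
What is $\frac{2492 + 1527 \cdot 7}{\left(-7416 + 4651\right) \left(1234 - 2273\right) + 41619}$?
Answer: $\frac{13181}{2914454} \approx 0.0045226$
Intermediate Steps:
$\frac{2492 + 1527 \cdot 7}{\left(-7416 + 4651\right) \left(1234 - 2273\right) + 41619} = \frac{2492 + 10689}{\left(-2765\right) \left(-1039\right) + 41619} = \frac{13181}{2872835 + 41619} = \frac{13181}{2914454}$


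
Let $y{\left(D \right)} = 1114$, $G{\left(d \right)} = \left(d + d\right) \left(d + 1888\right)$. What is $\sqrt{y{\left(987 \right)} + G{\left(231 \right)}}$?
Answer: $2 \sqrt{245023} \approx 990.0$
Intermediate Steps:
$G{\left(d \right)} = 2 d \left(1888 + d\right)$
$\sqrt{y{\left(987 \right)} + G{\left(231 \right)}} = \sqrt{1114 + 2 \cdot 231 \left(1888 + 231\right)} = \sqrt{1114 + 2 \cdot 231 \cdot 2119} = \sqrt{1114 + 978978} = \sqrt{980092} = 2 \sqrt{245023}$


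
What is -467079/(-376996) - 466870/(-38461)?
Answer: 193972447939/14499643156 ≈ 13.378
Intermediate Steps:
-467079/(-376996) - 466870/(-38461) = -467079*(-1/376996) - 466870*(-1/38461) = 467079/376996 + 466870/38461 = 193972447939/14499643156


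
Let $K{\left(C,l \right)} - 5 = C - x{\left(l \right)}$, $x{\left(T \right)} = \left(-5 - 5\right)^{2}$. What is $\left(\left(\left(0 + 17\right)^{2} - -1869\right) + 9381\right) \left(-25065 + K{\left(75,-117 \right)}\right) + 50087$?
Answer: $-289405728$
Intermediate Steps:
$x{\left(T \right)} = 100$ ($x{\left(T \right)} = \left(-10\right)^{2} = 100$)
$K{\left(C,l \right)} = -95 + C$ ($K{\left(C,l \right)} = 5 + \left(C - 100\right) = 5 + \left(-100 + C\right) = -95 + C$)
$\left(\left(\left(0 + 17\right)^{2} - -1869\right) + 9381\right) \left(-25065 + K{\left(75,-117 \right)}\right) + 50087 = \left(\left(\left(0 + 17\right)^{2} - -1869\right) + 9381\right) \left(-25065 + \left(-95 + 75\right)\right) + 50087 = \left(\left(17^{2} + 1869\right) + 9381\right) \left(-25065 - 20\right) + 50087 = \left(\left(289 + 1869\right) + 9381\right) \left(-25085\right) + 50087 = \left(2158 + 9381\right) \left(-25085\right) + 50087 = 11539 \left(-25085\right) + 50087 = -289455815 + 50087 = -289405728$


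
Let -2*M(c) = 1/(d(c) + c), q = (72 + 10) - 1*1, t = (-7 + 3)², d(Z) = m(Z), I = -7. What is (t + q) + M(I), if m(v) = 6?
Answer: 195/2 ≈ 97.500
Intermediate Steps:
d(Z) = 6
t = 16 (t = (-4)² = 16)
q = 81 (q = 82 - 1 = 81)
M(c) = -1/(2*(6 + c))
(t + q) + M(I) = (16 + 81) - 1/(12 + 2*(-7)) = 97 - 1/(12 - 14) = 97 - 1/(-2) = 97 - 1*(-½) = 97 + ½ = 195/2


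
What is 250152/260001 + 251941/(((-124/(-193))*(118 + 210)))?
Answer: 602505818417/503560032 ≈ 1196.5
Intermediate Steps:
250152/260001 + 251941/(((-124/(-193))*(118 + 210))) = 250152*(1/260001) + 251941/((-124*(-1/193)*328)) = 11912/12381 + 251941/(((124/193)*328)) = 11912/12381 + 251941/(40672/193) = 11912/12381 + 251941*(193/40672) = 11912/12381 + 48624613/40672 = 602505818417/503560032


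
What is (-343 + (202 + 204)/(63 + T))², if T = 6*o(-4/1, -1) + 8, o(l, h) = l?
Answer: 246961225/2209 ≈ 1.1180e+5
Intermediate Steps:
T = -16 (T = 6*(-4/1) + 8 = 6*(-4*1) + 8 = 6*(-4) + 8 = -24 + 8 = -16)
(-343 + (202 + 204)/(63 + T))² = (-343 + (202 + 204)/(63 - 16))² = (-343 + 406/47)² = (-15715/47)² = 246961225/2209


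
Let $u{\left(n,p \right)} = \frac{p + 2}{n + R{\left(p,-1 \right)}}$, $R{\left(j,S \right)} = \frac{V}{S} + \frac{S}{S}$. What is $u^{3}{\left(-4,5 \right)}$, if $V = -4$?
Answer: $343$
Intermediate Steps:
$R{\left(j,S \right)} = 1 - \frac{4}{S}$ ($R{\left(j,S \right)} = - \frac{4}{S} + \frac{S}{S} = - \frac{4}{S} + 1 = 1 - \frac{4}{S}$)
$u{\left(n,p \right)} = \frac{2 + p}{5 + n}$ ($u{\left(n,p \right)} = \frac{p + 2}{n + \frac{-4 - 1}{-1}} = \frac{2 + p}{n - -5} = \frac{2 + p}{n + 5} = \frac{2 + p}{5 + n}$)
$u^{3}{\left(-4,5 \right)} = \left(\frac{2 + 5}{5 - 4}\right)^{3} = \left(1^{-1} \cdot 7\right)^{3} = \left(1 \cdot 7\right)^{3} = 7^{3} = 343$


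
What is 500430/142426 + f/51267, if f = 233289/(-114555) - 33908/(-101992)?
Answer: 1784218381402789339/507806268881614890 ≈ 3.5136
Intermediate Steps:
f = -237015247/139091590 (f = 233289*(-1/114555) - 33908*(-1/101992) = -11109/5455 + 8477/25498 = -237015247/139091590 ≈ -1.7040)
500430/142426 + f/51267 = 500430/142426 - 237015247/139091590/51267 = 500430*(1/142426) - 237015247/139091590*1/51267 = 250215/71213 - 237015247/7130808544530 = 1784218381402789339/507806268881614890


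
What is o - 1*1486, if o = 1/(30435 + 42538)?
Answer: -108437877/72973 ≈ -1486.0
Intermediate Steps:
o = 1/72973 ≈ 1.3704e-5
o - 1*1486 = 1/72973 - 1*1486 = 1/72973 - 1486 = -108437877/72973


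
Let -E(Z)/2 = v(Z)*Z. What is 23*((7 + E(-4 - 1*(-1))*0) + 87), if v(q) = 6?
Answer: 2162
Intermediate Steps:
E(Z) = -12*Z
23*((7 + E(-4 - 1*(-1))*0) + 87) = 23*((7 - 12*(-4 - 1*(-1))*0) + 87) = 23*((7 - 12*(-4 + 1)*0) + 87) = 23*((7 - 12*(-3)*0) + 87) = 23*((7 + 36*0) + 87) = 23*((7 + 0) + 87) = 23*(7 + 87) = 23*94 = 2162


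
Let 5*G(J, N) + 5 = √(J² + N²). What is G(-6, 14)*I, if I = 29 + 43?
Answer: -72 + 144*√58/5 ≈ 147.33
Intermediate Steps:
G(J, N) = -1 + √(J² + N²)/5
I = 72
G(-6, 14)*I = (-1 + √((-6)² + 14²)/5)*72 = (-1 + √(36 + 196)/5)*72 = (-1 + √232/5)*72 = (-1 + (2*√58)/5)*72 = (-1 + 2*√58/5)*72 = -72 + 144*√58/5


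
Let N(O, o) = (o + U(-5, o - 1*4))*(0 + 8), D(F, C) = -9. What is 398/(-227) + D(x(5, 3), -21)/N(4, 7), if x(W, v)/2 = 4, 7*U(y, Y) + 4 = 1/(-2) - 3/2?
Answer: -151213/78088 ≈ -1.9364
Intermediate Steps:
U(y, Y) = -6/7 (U(y, Y) = -4/7 + (1/(-2) - 3/2)/7 = -4/7 + (1*(-½) - 3*½)/7 = -4/7 + (-½ - 3/2)/7 = -4/7 + (⅐)*(-2) = -4/7 - 2/7 = -6/7)
x(W, v) = 8 (x(W, v) = 2*4 = 8)
N(O, o) = -48/7 + 8*o (N(O, o) = (o - 6/7)*(0 + 8) = (-6/7 + o)*8 = -48/7 + 8*o)
398/(-227) + D(x(5, 3), -21)/N(4, 7) = 398/(-227) - 9/(-48/7 + 8*7) = 398*(-1/227) - 9/(-48/7 + 56) = -398/227 - 9/344/7 = -398/227 - 9*7/344 = -398/227 - 63/344 = -151213/78088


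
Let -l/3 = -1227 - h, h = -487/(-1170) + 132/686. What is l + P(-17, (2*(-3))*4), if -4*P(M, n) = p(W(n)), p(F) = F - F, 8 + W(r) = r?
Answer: 492651631/133770 ≈ 3682.8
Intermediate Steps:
W(r) = -8 + r
p(F) = 0
h = 244261/401310 (h = -487*(-1/1170) + 132*(1/686) = 487/1170 + 66/343 = 244261/401310 ≈ 0.60866)
P(M, n) = 0 (P(M, n) = -¼*0 = 0)
l = 492651631/133770 (l = -3*(-1227 - 1*244261/401310) = -3*(-1227 - 244261/401310) = -3*(-492651631/401310) = 492651631/133770 ≈ 3682.8)
l + P(-17, (2*(-3))*4) = 492651631/133770 + 0 = 492651631/133770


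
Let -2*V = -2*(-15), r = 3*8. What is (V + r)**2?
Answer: 81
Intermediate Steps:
r = 24
V = -15 (V = -(-1)*(-15) = -1/2*30 = -15)
(V + r)**2 = (-15 + 24)**2 = 9**2 = 81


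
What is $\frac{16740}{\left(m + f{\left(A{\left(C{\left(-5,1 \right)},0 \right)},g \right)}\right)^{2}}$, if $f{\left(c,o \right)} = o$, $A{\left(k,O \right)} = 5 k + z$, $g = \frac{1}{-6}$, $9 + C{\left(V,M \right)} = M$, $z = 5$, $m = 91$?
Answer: $\frac{120528}{59405} \approx 2.0289$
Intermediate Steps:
$C{\left(V,M \right)} = -9 + M$
$g = - \frac{1}{6} \approx -0.16667$
$A{\left(k,O \right)} = 5 + 5 k$ ($A{\left(k,O \right)} = 5 k + 5 = 5 + 5 k$)
$\frac{16740}{\left(m + f{\left(A{\left(C{\left(-5,1 \right)},0 \right)},g \right)}\right)^{2}} = \frac{16740}{\left(91 - \frac{1}{6}\right)^{2}} = \frac{16740}{\left(\frac{545}{6}\right)^{2}} = \frac{16740}{\frac{297025}{36}} = 16740 \cdot \frac{36}{297025} = \frac{120528}{59405}$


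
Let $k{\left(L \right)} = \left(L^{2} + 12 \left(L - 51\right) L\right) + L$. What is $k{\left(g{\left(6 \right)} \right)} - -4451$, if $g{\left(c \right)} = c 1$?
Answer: $1253$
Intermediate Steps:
$g{\left(c \right)} = c$
$k{\left(L \right)} = L + L^{2} + L \left(-612 + 12 L\right)$ ($k{\left(L \right)} = \left(L^{2} + 12 \left(-51 + L\right) L\right) + L = \left(L^{2} + \left(-612 + 12 L\right) L\right) + L = \left(L^{2} + L \left(-612 + 12 L\right)\right) + L = L + L^{2} + L \left(-612 + 12 L\right)$)
$k{\left(g{\left(6 \right)} \right)} - -4451 = 13 \cdot 6 \left(-47 + 6\right) - -4451 = 13 \cdot 6 \left(-41\right) + 4451 = -3198 + 4451 = 1253$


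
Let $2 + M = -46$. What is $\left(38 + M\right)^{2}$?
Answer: $100$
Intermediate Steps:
$M = -48$ ($M = -2 - 46 = -48$)
$\left(38 + M\right)^{2} = \left(38 - 48\right)^{2} = \left(-10\right)^{2} = 100$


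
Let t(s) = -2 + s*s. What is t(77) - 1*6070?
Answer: -143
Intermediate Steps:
t(s) = -2 + s**2
t(77) - 1*6070 = (-2 + 77**2) - 1*6070 = (-2 + 5929) - 6070 = 5927 - 6070 = -143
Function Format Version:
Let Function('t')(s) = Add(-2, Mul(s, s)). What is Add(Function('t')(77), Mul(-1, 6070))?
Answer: -143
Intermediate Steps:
Function('t')(s) = Add(-2, Pow(s, 2))
Add(Function('t')(77), Mul(-1, 6070)) = Add(Add(-2, Pow(77, 2)), Mul(-1, 6070)) = Add(Add(-2, 5929), -6070) = Add(5927, -6070) = -143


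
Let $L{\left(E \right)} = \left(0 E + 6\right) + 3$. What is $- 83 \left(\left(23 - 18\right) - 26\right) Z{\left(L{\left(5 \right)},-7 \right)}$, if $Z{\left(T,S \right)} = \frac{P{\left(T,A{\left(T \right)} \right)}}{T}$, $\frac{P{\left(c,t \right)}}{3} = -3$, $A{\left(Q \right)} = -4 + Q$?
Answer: $-1743$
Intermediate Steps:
$L{\left(E \right)} = 9$ ($L{\left(E \right)} = \left(0 + 6\right) + 3 = 6 + 3 = 9$)
$P{\left(c,t \right)} = -9$ ($P{\left(c,t \right)} = 3 \left(-3\right) = -9$)
$Z{\left(T,S \right)} = - \frac{9}{T}$
$- 83 \left(\left(23 - 18\right) - 26\right) Z{\left(L{\left(5 \right)},-7 \right)} = - 83 \left(\left(23 - 18\right) - 26\right) \left(- \frac{9}{9}\right) = - 83 \left(5 - 26\right) \left(\left(-9\right) \frac{1}{9}\right) = \left(-83\right) \left(-21\right) \left(-1\right) = 1743 \left(-1\right) = -1743$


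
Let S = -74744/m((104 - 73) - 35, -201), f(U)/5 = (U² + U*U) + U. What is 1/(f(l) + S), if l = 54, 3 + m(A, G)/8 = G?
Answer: 204/6013063 ≈ 3.3926e-5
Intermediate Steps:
m(A, G) = -24 + 8*G
f(U) = 5*U + 10*U² (f(U) = 5*((U² + U*U) + U) = 5*((U² + U²) + U) = 5*(2*U² + U) = 5*(U + 2*U²) = 5*U + 10*U²)
S = 9343/204 (S = -74744/(-24 + 8*(-201)) = -74744/(-24 - 1608) = -74744/(-1632) = -74744*(-1/1632) = 9343/204 ≈ 45.799)
1/(f(l) + S) = 1/(5*54*(1 + 2*54) + 9343/204) = 1/(5*54*(1 + 108) + 9343/204) = 1/(5*54*109 + 9343/204) = 1/(29430 + 9343/204) = 1/(6013063/204) = 204/6013063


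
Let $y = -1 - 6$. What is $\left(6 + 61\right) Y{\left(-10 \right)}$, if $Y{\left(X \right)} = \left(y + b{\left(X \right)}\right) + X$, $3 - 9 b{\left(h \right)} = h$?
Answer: $- \frac{9380}{9} \approx -1042.2$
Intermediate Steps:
$b{\left(h \right)} = \frac{1}{3} - \frac{h}{9}$
$y = -7$ ($y = -1 - 6 = -7$)
$Y{\left(X \right)} = - \frac{20}{3} + \frac{8 X}{9}$ ($Y{\left(X \right)} = \left(-7 - \left(- \frac{1}{3} + \frac{X}{9}\right)\right) + X = \left(- \frac{20}{3} - \frac{X}{9}\right) + X = - \frac{20}{3} + \frac{8 X}{9}$)
$\left(6 + 61\right) Y{\left(-10 \right)} = \left(6 + 61\right) \left(- \frac{20}{3} + \frac{8}{9} \left(-10\right)\right) = 67 \left(- \frac{20}{3} - \frac{80}{9}\right) = 67 \left(- \frac{140}{9}\right) = - \frac{9380}{9}$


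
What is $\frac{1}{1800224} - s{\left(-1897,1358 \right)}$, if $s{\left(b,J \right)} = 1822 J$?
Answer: $- \frac{4454251037823}{1800224} \approx -2.4743 \cdot 10^{6}$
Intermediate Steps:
$\frac{1}{1800224} - s{\left(-1897,1358 \right)} = \frac{1}{1800224} - 1822 \cdot 1358 = \frac{1}{1800224} - 2474276 = - \frac{4454251037823}{1800224}$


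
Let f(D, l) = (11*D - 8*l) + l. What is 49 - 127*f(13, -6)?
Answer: -23446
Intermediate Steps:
f(D, l) = -7*l + 11*D (f(D, l) = (-8*l + 11*D) + l = -7*l + 11*D)
49 - 127*f(13, -6) = 49 - 127*(-7*(-6) + 11*13) = 49 - 127*(42 + 143) = 49 - 127*185 = 49 - 23495 = -23446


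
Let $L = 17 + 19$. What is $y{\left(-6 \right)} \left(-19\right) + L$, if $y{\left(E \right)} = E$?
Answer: $150$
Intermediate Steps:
$L = 36$
$y{\left(-6 \right)} \left(-19\right) + L = \left(-6\right) \left(-19\right) + 36 = 114 + 36 = 150$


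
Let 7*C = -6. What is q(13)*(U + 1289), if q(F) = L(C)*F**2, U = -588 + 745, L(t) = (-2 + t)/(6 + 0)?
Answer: -814580/7 ≈ -1.1637e+5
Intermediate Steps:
C = -6/7 (C = (1/7)*(-6) = -6/7 ≈ -0.85714)
L(t) = -1/3 + t/6 (L(t) = (-2 + t)/6 = (-2 + t)*(1/6) = -1/3 + t/6)
U = 157
q(F) = -10*F**2/21 (q(F) = (-1/3 + (1/6)*(-6/7))*F**2 = (-1/3 - 1/7)*F**2 = -10*F**2/21)
q(13)*(U + 1289) = (-10/21*13**2)*(157 + 1289) = -10/21*169*1446 = -1690/21*1446 = -814580/7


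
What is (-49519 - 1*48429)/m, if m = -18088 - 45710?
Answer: 48974/31899 ≈ 1.5353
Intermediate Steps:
m = -63798
(-49519 - 1*48429)/m = (-49519 - 1*48429)/(-63798) = (-49519 - 48429)*(-1/63798) = -97948*(-1/63798) = 48974/31899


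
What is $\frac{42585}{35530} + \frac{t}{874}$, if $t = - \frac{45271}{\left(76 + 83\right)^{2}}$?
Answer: $\frac{145407491}{121525767} \approx 1.1965$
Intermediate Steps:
$t = - \frac{45271}{25281}$ ($t = - \frac{45271}{159^{2}} = - \frac{45271}{25281} \approx -1.7907$)
$\frac{42585}{35530} + \frac{t}{874} = \frac{42585}{35530} - \frac{45271}{25281 \cdot 874} = 42585 \cdot \frac{1}{35530} - \frac{45271}{22095594} = \frac{501}{418} - \frac{45271}{22095594} = \frac{145407491}{121525767}$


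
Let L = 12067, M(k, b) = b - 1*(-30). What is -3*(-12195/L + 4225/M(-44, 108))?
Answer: -49300165/555082 ≈ -88.816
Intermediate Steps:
M(k, b) = 30 + b (M(k, b) = b + 30 = 30 + b)
-3*(-12195/L + 4225/M(-44, 108)) = -3*(-12195/12067 + 4225/(30 + 108)) = -3*(-12195*1/12067 + 4225/138) = -3*(-12195/12067 + 4225*(1/138)) = -3*(-12195/12067 + 4225/138) = -3*49300165/1665246 = -49300165/555082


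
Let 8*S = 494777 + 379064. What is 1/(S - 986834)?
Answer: -8/7020831 ≈ -1.1395e-6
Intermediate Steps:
S = 873841/8 (S = (494777 + 379064)/8 = (1/8)*873841 = 873841/8 ≈ 1.0923e+5)
1/(S - 986834) = 1/(873841/8 - 986834) = 1/(-7020831/8) = -8/7020831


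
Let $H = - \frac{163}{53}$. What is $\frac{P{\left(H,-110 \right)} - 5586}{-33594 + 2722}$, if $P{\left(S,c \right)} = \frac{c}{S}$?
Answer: $\frac{113086}{629017} \approx 0.17978$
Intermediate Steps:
$H = - \frac{163}{53}$ ($H = \left(-163\right) \frac{1}{53} = - \frac{163}{53} \approx -3.0755$)
$\frac{P{\left(H,-110 \right)} - 5586}{-33594 + 2722} = \frac{- \frac{110}{- \frac{163}{53}} - 5586}{-33594 + 2722} = \frac{\left(-110\right) \left(- \frac{53}{163}\right) - 5586}{-30872} = \left(\frac{5830}{163} - 5586\right) \left(- \frac{1}{30872}\right) = \left(- \frac{904688}{163}\right) \left(- \frac{1}{30872}\right) = \frac{113086}{629017}$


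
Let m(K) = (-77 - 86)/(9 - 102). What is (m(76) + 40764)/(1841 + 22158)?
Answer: 3791215/2231907 ≈ 1.6986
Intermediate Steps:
m(K) = 163/93 (m(K) = -163/(-93) = -163*(-1/93) = 163/93)
(m(76) + 40764)/(1841 + 22158) = (163/93 + 40764)/(1841 + 22158) = (3791215/93)/23999 = (3791215/93)*(1/23999) = 3791215/2231907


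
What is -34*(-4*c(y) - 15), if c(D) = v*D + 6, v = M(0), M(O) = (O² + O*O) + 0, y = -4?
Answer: 1326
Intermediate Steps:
M(O) = 2*O² (M(O) = (O² + O²) + 0 = 2*O² + 0 = 2*O²)
v = 0 (v = 2*0² = 2*0 = 0)
c(D) = 6 (c(D) = 0*D + 6 = 0 + 6 = 6)
-34*(-4*c(y) - 15) = -34*(-4*6 - 15) = -34*(-24 - 15) = -34*(-39) = 1326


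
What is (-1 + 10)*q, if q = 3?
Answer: 27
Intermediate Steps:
(-1 + 10)*q = (-1 + 10)*3 = 9*3 = 27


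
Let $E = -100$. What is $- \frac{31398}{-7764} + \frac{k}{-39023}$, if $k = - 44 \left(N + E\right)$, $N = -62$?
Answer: $\frac{194983727}{50495762} \approx 3.8614$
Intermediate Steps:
$k = 7128$ ($k = - 44 \left(-62 - 100\right) = \left(-44\right) \left(-162\right) = 7128$)
$- \frac{31398}{-7764} + \frac{k}{-39023} = - \frac{31398}{-7764} + \frac{7128}{-39023} = \left(-31398\right) \left(- \frac{1}{7764}\right) + 7128 \left(- \frac{1}{39023}\right) = \frac{5233}{1294} - \frac{7128}{39023} = \frac{194983727}{50495762}$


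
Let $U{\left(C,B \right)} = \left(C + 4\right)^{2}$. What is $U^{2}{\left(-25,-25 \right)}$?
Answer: $194481$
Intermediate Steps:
$U{\left(C,B \right)} = \left(4 + C\right)^{2}$
$U^{2}{\left(-25,-25 \right)} = \left(\left(4 - 25\right)^{2}\right)^{2} = \left(\left(-21\right)^{2}\right)^{2} = 441^{2} = 194481$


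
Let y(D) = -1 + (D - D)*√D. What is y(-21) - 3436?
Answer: -3437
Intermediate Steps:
y(D) = -1 (y(D) = -1 + 0*√D = -1 + 0 = -1)
y(-21) - 3436 = -1 - 3436 = -3437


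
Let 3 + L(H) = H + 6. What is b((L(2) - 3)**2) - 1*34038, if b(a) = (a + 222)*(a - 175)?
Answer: -72684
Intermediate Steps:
L(H) = 3 + H (L(H) = -3 + (H + 6) = -3 + (6 + H) = 3 + H)
b(a) = (-175 + a)*(222 + a) (b(a) = (222 + a)*(-175 + a) = (-175 + a)*(222 + a))
b((L(2) - 3)**2) - 1*34038 = (-38850 + (((3 + 2) - 3)**2)**2 + 47*((3 + 2) - 3)**2) - 1*34038 = (-38850 + ((5 - 3)**2)**2 + 47*(5 - 3)**2) - 34038 = (-38850 + (2**2)**2 + 47*2**2) - 34038 = (-38850 + 4**2 + 47*4) - 34038 = (-38850 + 16 + 188) - 34038 = -38646 - 34038 = -72684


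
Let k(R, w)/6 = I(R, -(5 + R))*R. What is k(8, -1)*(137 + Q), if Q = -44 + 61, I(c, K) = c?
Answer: 59136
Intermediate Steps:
k(R, w) = 6*R**2 (k(R, w) = 6*(R*R) = 6*R**2)
Q = 17
k(8, -1)*(137 + Q) = (6*8**2)*(137 + 17) = (6*64)*154 = 384*154 = 59136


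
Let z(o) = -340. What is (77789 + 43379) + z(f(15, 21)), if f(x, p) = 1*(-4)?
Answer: 120828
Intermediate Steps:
f(x, p) = -4
(77789 + 43379) + z(f(15, 21)) = (77789 + 43379) - 340 = 121168 - 340 = 120828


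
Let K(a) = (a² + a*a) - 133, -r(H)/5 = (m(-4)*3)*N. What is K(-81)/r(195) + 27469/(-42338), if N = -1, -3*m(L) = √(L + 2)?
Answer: -27469/42338 + 12989*I*√2/10 ≈ -0.6488 + 1836.9*I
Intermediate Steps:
m(L) = -√(2 + L)/3 (m(L) = -√(L + 2)/3 = -√(2 + L)/3)
r(H) = -5*I*√2 (r(H) = -5*-√(2 - 4)/3*3*(-1) = -5*-I*√2/3*3*(-1) = -5*(-I*√2)*(-1) = -5*I*√2)
K(a) = -133 + 2*a² (K(a) = (a² + a²) - 133 = 2*a² - 133 = -133 + 2*a²)
K(-81)/r(195) + 27469/(-42338) = (-133 + 2*(-81)²)/((-5*I*√2)) + 27469/(-42338) = (-133 + 2*6561)*(I*√2/10) + 27469*(-1/42338) = (-133 + 13122)*(I*√2/10) - 27469/42338 = 12989*(I*√2/10) - 27469/42338 = 12989*I*√2/10 - 27469/42338 = -27469/42338 + 12989*I*√2/10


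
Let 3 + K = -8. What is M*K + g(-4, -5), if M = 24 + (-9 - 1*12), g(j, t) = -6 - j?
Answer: -35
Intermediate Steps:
K = -11 (K = -3 - 8 = -11)
M = 3 (M = 24 + (-9 - 12) = 24 - 21 = 3)
M*K + g(-4, -5) = 3*(-11) + (-6 - 1*(-4)) = -33 + (-6 + 4) = -33 - 2 = -35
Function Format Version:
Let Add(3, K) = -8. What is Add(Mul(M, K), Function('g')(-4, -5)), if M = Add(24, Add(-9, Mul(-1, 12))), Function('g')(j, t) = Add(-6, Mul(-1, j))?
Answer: -35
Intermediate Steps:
K = -11 (K = Add(-3, -8) = -11)
M = 3 (M = Add(24, Add(-9, -12)) = Add(24, -21) = 3)
Add(Mul(M, K), Function('g')(-4, -5)) = Add(Mul(3, -11), Add(-6, Mul(-1, -4))) = Add(-33, Add(-6, 4)) = Add(-33, -2) = -35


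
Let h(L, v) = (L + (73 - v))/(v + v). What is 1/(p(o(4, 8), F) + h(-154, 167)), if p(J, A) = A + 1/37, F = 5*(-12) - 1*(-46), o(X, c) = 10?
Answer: -6179/90927 ≈ -0.067956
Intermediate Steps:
h(L, v) = (73 + L - v)/(2*v) (h(L, v) = (73 + L - v)/((2*v)) = (73 + L - v)*(1/(2*v)) = (73 + L - v)/(2*v))
F = -14 (F = -60 + 46 = -14)
p(J, A) = 1/37 + A (p(J, A) = A + 1/37 = 1/37 + A)
1/(p(o(4, 8), F) + h(-154, 167)) = 1/((1/37 - 14) + (1/2)*(73 - 154 - 1*167)/167) = 1/(-517/37 + (1/2)*(1/167)*(73 - 154 - 167)) = 1/(-517/37 + (1/2)*(1/167)*(-248)) = 1/(-517/37 - 124/167) = 1/(-90927/6179) = -6179/90927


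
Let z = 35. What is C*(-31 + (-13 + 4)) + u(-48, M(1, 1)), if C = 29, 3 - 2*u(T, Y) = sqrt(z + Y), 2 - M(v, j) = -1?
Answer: -2317/2 - sqrt(38)/2 ≈ -1161.6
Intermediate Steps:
M(v, j) = 3 (M(v, j) = 2 - 1*(-1) = 2 + 1 = 3)
u(T, Y) = 3/2 - sqrt(35 + Y)/2
C*(-31 + (-13 + 4)) + u(-48, M(1, 1)) = 29*(-31 + (-13 + 4)) + (3/2 - sqrt(35 + 3)/2) = 29*(-31 - 9) + (3/2 - sqrt(38)/2) = 29*(-40) + (3/2 - sqrt(38)/2) = -1160 + (3/2 - sqrt(38)/2) = -2317/2 - sqrt(38)/2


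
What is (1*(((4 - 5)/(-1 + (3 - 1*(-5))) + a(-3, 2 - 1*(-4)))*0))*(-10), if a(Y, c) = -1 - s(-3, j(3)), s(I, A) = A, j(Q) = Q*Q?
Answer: 0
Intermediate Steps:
j(Q) = Q²
a(Y, c) = -10 (a(Y, c) = -1 - 1*3² = -1 - 1*9 = -1 - 9 = -10)
(1*(((4 - 5)/(-1 + (3 - 1*(-5))) + a(-3, 2 - 1*(-4)))*0))*(-10) = (1*(((4 - 5)/(-1 + (3 - 1*(-5))) - 10)*0))*(-10) = (1*((-1/(-1 + (3 + 5)) - 10)*0))*(-10) = (1*((-1/(-1 + 8) - 10)*0))*(-10) = (1*((-1/7 - 10)*0))*(-10) = (1*((-1*⅐ - 10)*0))*(-10) = (1*((-⅐ - 10)*0))*(-10) = (1*(-71/7*0))*(-10) = (1*0)*(-10) = 0*(-10) = 0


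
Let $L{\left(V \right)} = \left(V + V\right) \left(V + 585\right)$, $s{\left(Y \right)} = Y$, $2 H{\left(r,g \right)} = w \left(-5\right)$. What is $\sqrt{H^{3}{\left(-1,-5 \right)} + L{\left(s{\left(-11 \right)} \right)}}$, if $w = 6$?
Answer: $i \sqrt{16003} \approx 126.5 i$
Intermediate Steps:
$H{\left(r,g \right)} = -15$ ($H{\left(r,g \right)} = \frac{6 \left(-5\right)}{2} = \frac{1}{2} \left(-30\right) = -15$)
$L{\left(V \right)} = 2 V \left(585 + V\right)$
$\sqrt{H^{3}{\left(-1,-5 \right)} + L{\left(s{\left(-11 \right)} \right)}} = \sqrt{\left(-15\right)^{3} + 2 \left(-11\right) \left(585 - 11\right)} = \sqrt{-3375 + 2 \left(-11\right) 574} = \sqrt{-3375 - 12628} = \sqrt{-16003} = i \sqrt{16003}$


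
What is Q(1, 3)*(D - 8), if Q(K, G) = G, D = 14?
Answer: 18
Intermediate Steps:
Q(1, 3)*(D - 8) = 3*(14 - 8) = 3*6 = 18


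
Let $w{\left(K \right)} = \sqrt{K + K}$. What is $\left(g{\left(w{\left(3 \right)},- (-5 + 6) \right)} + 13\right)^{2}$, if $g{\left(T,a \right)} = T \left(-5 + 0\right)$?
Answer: $319 - 130 \sqrt{6} \approx 0.56633$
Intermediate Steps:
$w{\left(K \right)} = \sqrt{2} \sqrt{K}$ ($w{\left(K \right)} = \sqrt{2 K} = \sqrt{2} \sqrt{K}$)
$g{\left(T,a \right)} = - 5 T$ ($g{\left(T,a \right)} = T \left(-5\right) = - 5 T$)
$\left(g{\left(w{\left(3 \right)},- (-5 + 6) \right)} + 13\right)^{2} = \left(- 5 \sqrt{2} \sqrt{3} + 13\right)^{2} = \left(- 5 \sqrt{6} + 13\right)^{2} = \left(13 - 5 \sqrt{6}\right)^{2}$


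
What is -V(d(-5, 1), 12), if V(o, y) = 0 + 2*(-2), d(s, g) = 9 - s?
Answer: 4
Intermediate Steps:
V(o, y) = -4 (V(o, y) = 0 - 4 = -4)
-V(d(-5, 1), 12) = -1*(-4) = 4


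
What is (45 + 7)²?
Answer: 2704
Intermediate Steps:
(45 + 7)² = 52² = 2704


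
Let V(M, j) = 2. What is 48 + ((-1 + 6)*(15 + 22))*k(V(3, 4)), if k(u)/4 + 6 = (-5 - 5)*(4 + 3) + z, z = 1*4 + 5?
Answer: -49532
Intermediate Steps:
z = 9 (z = 4 + 5 = 9)
k(u) = -268 (k(u) = -24 + 4*((-5 - 5)*(4 + 3) + 9) = -24 + 4*(-10*7 + 9) = -24 + 4*(-70 + 9) = -24 + 4*(-61) = -24 - 244 = -268)
48 + ((-1 + 6)*(15 + 22))*k(V(3, 4)) = 48 + ((-1 + 6)*(15 + 22))*(-268) = 48 + (5*37)*(-268) = 48 + 185*(-268) = 48 - 49580 = -49532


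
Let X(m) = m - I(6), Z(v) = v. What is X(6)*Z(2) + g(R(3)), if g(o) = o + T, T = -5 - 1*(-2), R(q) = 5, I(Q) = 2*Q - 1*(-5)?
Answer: -20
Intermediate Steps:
I(Q) = 5 + 2*Q (I(Q) = 2*Q + 5 = 5 + 2*Q)
T = -3 (T = -5 + 2 = -3)
g(o) = -3 + o (g(o) = o - 3 = -3 + o)
X(m) = -17 + m (X(m) = m - (5 + 2*6) = m - (5 + 12) = m - 1*17 = m - 17 = -17 + m)
X(6)*Z(2) + g(R(3)) = (-17 + 6)*2 + (-3 + 5) = -11*2 + 2 = -22 + 2 = -20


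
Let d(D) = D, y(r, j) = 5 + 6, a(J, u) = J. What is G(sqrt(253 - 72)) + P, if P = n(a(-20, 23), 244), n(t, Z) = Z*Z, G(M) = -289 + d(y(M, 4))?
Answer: 59258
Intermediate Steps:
y(r, j) = 11
G(M) = -278 (G(M) = -289 + 11 = -278)
n(t, Z) = Z**2
P = 59536 (P = 244**2 = 59536)
G(sqrt(253 - 72)) + P = -278 + 59536 = 59258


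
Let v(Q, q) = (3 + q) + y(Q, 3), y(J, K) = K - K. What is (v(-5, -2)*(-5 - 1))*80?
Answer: -480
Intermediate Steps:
y(J, K) = 0
v(Q, q) = 3 + q (v(Q, q) = (3 + q) + 0 = 3 + q)
(v(-5, -2)*(-5 - 1))*80 = ((3 - 2)*(-5 - 1))*80 = (1*(-6))*80 = -6*80 = -480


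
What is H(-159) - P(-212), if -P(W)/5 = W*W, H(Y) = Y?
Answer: 224561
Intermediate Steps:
P(W) = -5*W² (P(W) = -5*W*W = -5*W²)
H(-159) - P(-212) = -159 - (-5)*(-212)² = -159 - (-5)*44944 = -159 - 1*(-224720) = -159 + 224720 = 224561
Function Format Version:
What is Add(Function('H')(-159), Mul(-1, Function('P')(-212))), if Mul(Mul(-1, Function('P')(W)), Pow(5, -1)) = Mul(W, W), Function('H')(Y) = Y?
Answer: 224561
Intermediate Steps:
Function('P')(W) = Mul(-5, Pow(W, 2)) (Function('P')(W) = Mul(-5, Mul(W, W)) = Mul(-5, Pow(W, 2)))
Add(Function('H')(-159), Mul(-1, Function('P')(-212))) = Add(-159, Mul(-1, Mul(-5, Pow(-212, 2)))) = Add(-159, Mul(-1, Mul(-5, 44944))) = Add(-159, Mul(-1, -224720)) = Add(-159, 224720) = 224561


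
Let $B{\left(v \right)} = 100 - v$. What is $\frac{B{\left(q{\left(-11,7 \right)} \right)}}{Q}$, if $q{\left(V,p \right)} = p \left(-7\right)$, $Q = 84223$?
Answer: $\frac{149}{84223} \approx 0.0017691$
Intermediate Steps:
$q{\left(V,p \right)} = - 7 p$
$\frac{B{\left(q{\left(-11,7 \right)} \right)}}{Q} = \frac{100 - \left(-7\right) 7}{84223} = \left(100 - -49\right) \frac{1}{84223} = \left(100 + 49\right) \frac{1}{84223} = 149 \cdot \frac{1}{84223} = \frac{149}{84223}$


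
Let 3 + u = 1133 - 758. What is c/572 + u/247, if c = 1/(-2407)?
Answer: 39397757/26159276 ≈ 1.5061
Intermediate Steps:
c = -1/2407 ≈ -0.00041546
u = 372 (u = -3 + (1133 - 758) = -3 + 375 = 372)
c/572 + u/247 = -1/2407/572 + 372/247 = -1/2407*1/572 + 372*(1/247) = -1/1376804 + 372/247 = 39397757/26159276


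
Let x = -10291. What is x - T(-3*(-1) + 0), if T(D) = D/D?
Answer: -10292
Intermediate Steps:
T(D) = 1
x - T(-3*(-1) + 0) = -10291 - 1*1 = -10291 - 1 = -10292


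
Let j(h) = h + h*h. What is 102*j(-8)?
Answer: 5712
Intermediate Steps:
j(h) = h + h²
102*j(-8) = 102*(-8*(1 - 8)) = 102*(-8*(-7)) = 102*56 = 5712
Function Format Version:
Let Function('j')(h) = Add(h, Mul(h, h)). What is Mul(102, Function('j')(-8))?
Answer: 5712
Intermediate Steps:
Function('j')(h) = Add(h, Pow(h, 2))
Mul(102, Function('j')(-8)) = Mul(102, Mul(-8, Add(1, -8))) = Mul(102, Mul(-8, -7)) = Mul(102, 56) = 5712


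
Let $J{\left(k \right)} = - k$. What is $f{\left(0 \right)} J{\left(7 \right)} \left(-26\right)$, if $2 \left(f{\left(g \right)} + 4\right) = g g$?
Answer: $-728$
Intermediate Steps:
$f{\left(g \right)} = -4 + \frac{g^{2}}{2}$ ($f{\left(g \right)} = -4 + \frac{g g}{2} = -4 + \frac{g^{2}}{2}$)
$f{\left(0 \right)} J{\left(7 \right)} \left(-26\right) = \left(-4 + \frac{0^{2}}{2}\right) \left(\left(-1\right) 7\right) \left(-26\right) = \left(-4 + \frac{1}{2} \cdot 0\right) \left(-7\right) \left(-26\right) = \left(-4 + 0\right) \left(-7\right) \left(-26\right) = \left(-4\right) \left(-7\right) \left(-26\right) = 28 \left(-26\right) = -728$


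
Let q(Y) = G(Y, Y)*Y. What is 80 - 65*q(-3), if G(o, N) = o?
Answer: -505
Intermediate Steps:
q(Y) = Y² (q(Y) = Y*Y = Y²)
80 - 65*q(-3) = 80 - 65*(-3)² = 80 - 65*9 = 80 - 585 = -505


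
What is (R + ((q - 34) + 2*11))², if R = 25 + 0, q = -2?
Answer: 121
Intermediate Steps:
R = 25
(R + ((q - 34) + 2*11))² = (25 + ((-2 - 34) + 2*11))² = (25 + (-36 + 22))² = (25 - 14)² = 11² = 121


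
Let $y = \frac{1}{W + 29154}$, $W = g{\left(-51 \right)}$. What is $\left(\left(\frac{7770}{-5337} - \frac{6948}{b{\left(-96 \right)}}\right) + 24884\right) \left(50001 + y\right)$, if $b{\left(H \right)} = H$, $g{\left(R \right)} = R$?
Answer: $\frac{64602386923335692}{51774237} \approx 1.2478 \cdot 10^{9}$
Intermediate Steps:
$W = -51$
$y = \frac{1}{29103}$ ($y = \frac{1}{-51 + 29154} = \frac{1}{29103} \approx 3.4361 \cdot 10^{-5}$)
$\left(\left(\frac{7770}{-5337} - \frac{6948}{b{\left(-96 \right)}}\right) + 24884\right) \left(50001 + y\right) = \left(\left(\frac{7770}{-5337} - \frac{6948}{-96}\right) + 24884\right) \left(50001 + \frac{1}{29103}\right) = \left(\left(7770 \left(- \frac{1}{5337}\right) - - \frac{579}{8}\right) + 24884\right) \frac{1455179104}{29103} = \left(\left(- \frac{2590}{1779} + \frac{579}{8}\right) + 24884\right) \frac{1455179104}{29103} = \left(\frac{1009321}{14232} + 24884\right) \frac{1455179104}{29103} = \frac{355158409}{14232} \cdot \frac{1455179104}{29103} = \frac{64602386923335692}{51774237}$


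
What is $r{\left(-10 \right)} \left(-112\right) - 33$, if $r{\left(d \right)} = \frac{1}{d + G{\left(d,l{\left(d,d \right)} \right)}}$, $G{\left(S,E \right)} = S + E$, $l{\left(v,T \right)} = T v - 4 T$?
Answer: $- \frac{509}{15} \approx -33.933$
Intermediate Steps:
$l{\left(v,T \right)} = - 4 T + T v$
$G{\left(S,E \right)} = E + S$
$r{\left(d \right)} = \frac{1}{2 d + d \left(-4 + d\right)}$ ($r{\left(d \right)} = \frac{1}{d + \left(d \left(-4 + d\right) + d\right)} = \frac{1}{d + \left(d + d \left(-4 + d\right)\right)} = \frac{1}{2 d + d \left(-4 + d\right)}$)
$r{\left(-10 \right)} \left(-112\right) - 33 = \frac{1}{\left(-10\right) \left(-2 - 10\right)} \left(-112\right) - 33 = - \frac{1}{10 \left(-12\right)} \left(-112\right) - 33 = \left(- \frac{1}{10}\right) \left(- \frac{1}{12}\right) \left(-112\right) - 33 = \frac{1}{120} \left(-112\right) - 33 = - \frac{14}{15} - 33 = - \frac{509}{15}$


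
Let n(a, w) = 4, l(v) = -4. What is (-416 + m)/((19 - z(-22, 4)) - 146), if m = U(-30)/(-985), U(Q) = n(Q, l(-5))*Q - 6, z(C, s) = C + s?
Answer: 409634/107365 ≈ 3.8153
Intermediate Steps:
U(Q) = -6 + 4*Q (U(Q) = 4*Q - 6 = -6 + 4*Q)
m = 126/985 (m = (-6 + 4*(-30))/(-985) = (-6 - 120)*(-1/985) = -126*(-1/985) = 126/985 ≈ 0.12792)
(-416 + m)/((19 - z(-22, 4)) - 146) = (-416 + 126/985)/((19 - (-22 + 4)) - 146) = -409634/(985*((19 - 1*(-18)) - 146)) = -409634/(985*((19 + 18) - 146)) = -409634/(985*(37 - 146)) = -409634/985/(-109) = -409634/985*(-1/109) = 409634/107365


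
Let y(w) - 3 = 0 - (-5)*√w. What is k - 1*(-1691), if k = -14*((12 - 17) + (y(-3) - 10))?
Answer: 1859 - 70*I*√3 ≈ 1859.0 - 121.24*I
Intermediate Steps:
y(w) = 3 + 5*√w (y(w) = 3 + (0 - (-5)*√w) = 3 + (0 + 5*√w) = 3 + 5*√w)
k = 168 - 70*I*√3 (k = -14*((12 - 17) + ((3 + 5*√(-3)) - 10)) = -14*(-5 + ((3 + 5*(I*√3)) - 10)) = -14*(-5 + ((3 + 5*I*√3) - 10)) = -14*(-5 + (-7 + 5*I*√3)) = -14*(-12 + 5*I*√3) = 168 - 70*I*√3 ≈ 168.0 - 121.24*I)
k - 1*(-1691) = (168 - 70*I*√3) - 1*(-1691) = (168 - 70*I*√3) + 1691 = 1859 - 70*I*√3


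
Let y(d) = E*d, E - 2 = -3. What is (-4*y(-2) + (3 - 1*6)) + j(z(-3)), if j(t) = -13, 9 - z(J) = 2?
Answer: -24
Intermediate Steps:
z(J) = 7 (z(J) = 9 - 1*2 = 9 - 2 = 7)
E = -1 (E = 2 - 3 = -1)
y(d) = -d
(-4*y(-2) + (3 - 1*6)) + j(z(-3)) = (-(-4)*(-2) + (3 - 1*6)) - 13 = (-4*2 + (3 - 6)) - 13 = (-8 - 3) - 13 = -11 - 13 = -24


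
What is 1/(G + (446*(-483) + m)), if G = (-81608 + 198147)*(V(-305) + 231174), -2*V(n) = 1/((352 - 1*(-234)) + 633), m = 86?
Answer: 2438/65681113088313 ≈ 3.7119e-11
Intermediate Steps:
V(n) = -1/2438 (V(n) = -1/(2*((352 - 1*(-234)) + 633)) = -1/(2*((352 + 234) + 633)) = -1/(2*(586 + 633)) = -½/1219 = -½*1/1219 = -1/2438)
G = 65681638067729/2438 (G = (-81608 + 198147)*(-1/2438 + 231174) = 116539*(563602211/2438) = 65681638067729/2438 ≈ 2.6941e+10)
1/(G + (446*(-483) + m)) = 1/(65681638067729/2438 + (446*(-483) + 86)) = 1/(65681638067729/2438 + (-215418 + 86)) = 1/(65681638067729/2438 - 215332) = 1/(65681113088313/2438) = 2438/65681113088313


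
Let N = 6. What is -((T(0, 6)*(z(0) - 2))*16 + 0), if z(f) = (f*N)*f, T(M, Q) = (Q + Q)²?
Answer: 4608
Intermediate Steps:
T(M, Q) = 4*Q² (T(M, Q) = (2*Q)² = 4*Q²)
z(f) = 6*f² (z(f) = (f*6)*f = (6*f)*f = 6*f²)
-((T(0, 6)*(z(0) - 2))*16 + 0) = -(((4*6²)*(6*0² - 2))*16 + 0) = -(((4*36)*(6*0 - 2))*16 + 0) = -((144*(0 - 2))*16 + 0) = -((144*(-2))*16 + 0) = -(-288*16 + 0) = -(-4608 + 0) = -1*(-4608) = 4608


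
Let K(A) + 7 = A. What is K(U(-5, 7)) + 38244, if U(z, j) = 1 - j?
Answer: 38231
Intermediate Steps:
K(A) = -7 + A
K(U(-5, 7)) + 38244 = (-7 + (1 - 1*7)) + 38244 = (-7 + (1 - 7)) + 38244 = (-7 - 6) + 38244 = -13 + 38244 = 38231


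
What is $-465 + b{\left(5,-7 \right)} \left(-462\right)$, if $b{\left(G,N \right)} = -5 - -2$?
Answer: $921$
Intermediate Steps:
$b{\left(G,N \right)} = -3$ ($b{\left(G,N \right)} = -5 + 2 = -3$)
$-465 + b{\left(5,-7 \right)} \left(-462\right) = -465 - -1386 = -465 + 1386 = 921$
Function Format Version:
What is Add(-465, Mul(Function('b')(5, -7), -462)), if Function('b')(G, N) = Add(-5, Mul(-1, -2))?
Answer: 921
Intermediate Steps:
Function('b')(G, N) = -3 (Function('b')(G, N) = Add(-5, 2) = -3)
Add(-465, Mul(Function('b')(5, -7), -462)) = Add(-465, Mul(-3, -462)) = Add(-465, 1386) = 921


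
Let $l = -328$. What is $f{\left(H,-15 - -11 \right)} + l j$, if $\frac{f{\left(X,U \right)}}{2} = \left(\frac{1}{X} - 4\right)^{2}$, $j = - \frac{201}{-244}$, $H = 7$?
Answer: $- \frac{718680}{2989} \approx -240.44$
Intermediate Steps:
$j = \frac{201}{244}$ ($j = \left(-201\right) \left(- \frac{1}{244}\right) = \frac{201}{244} \approx 0.82377$)
$f{\left(X,U \right)} = 2 \left(-4 + \frac{1}{X}\right)^{2}$ ($f{\left(X,U \right)} = 2 \left(\frac{1}{X} - 4\right)^{2} = 2 \left(-4 + \frac{1}{X}\right)^{2}$)
$f{\left(H,-15 - -11 \right)} + l j = \frac{2 \left(-1 + 4 \cdot 7\right)^{2}}{49} - \frac{16482}{61} = 2 \cdot \frac{1}{49} \left(-1 + 28\right)^{2} - \frac{16482}{61} = 2 \cdot \frac{1}{49} \cdot 27^{2} - \frac{16482}{61} = 2 \cdot \frac{1}{49} \cdot 729 - \frac{16482}{61} = \frac{1458}{49} - \frac{16482}{61} = - \frac{718680}{2989}$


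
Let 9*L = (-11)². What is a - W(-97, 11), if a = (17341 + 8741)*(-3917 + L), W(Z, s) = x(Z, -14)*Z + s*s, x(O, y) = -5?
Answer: -101813142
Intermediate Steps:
L = 121/9 (L = (⅑)*(-11)² = (⅑)*121 = 121/9 ≈ 13.444)
W(Z, s) = s² - 5*Z (W(Z, s) = -5*Z + s*s = -5*Z + s² = s² - 5*Z)
a = -101812536 (a = (17341 + 8741)*(-3917 + 121/9) = 26082*(-35132/9) = -101812536)
a - W(-97, 11) = -101812536 - (11² - 5*(-97)) = -101812536 - (121 + 485) = -101812536 - 1*606 = -101812536 - 606 = -101813142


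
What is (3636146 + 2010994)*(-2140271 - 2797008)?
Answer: -27881505732060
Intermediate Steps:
(3636146 + 2010994)*(-2140271 - 2797008) = 5647140*(-4937279) = -27881505732060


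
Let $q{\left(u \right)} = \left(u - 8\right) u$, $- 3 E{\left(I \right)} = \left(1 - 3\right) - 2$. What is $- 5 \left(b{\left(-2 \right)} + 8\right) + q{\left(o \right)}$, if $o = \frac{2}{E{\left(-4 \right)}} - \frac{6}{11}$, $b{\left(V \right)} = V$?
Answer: $- \frac{17775}{484} \approx -36.725$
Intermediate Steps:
$E{\left(I \right)} = \frac{4}{3}$ ($E{\left(I \right)} = - \frac{\left(1 - 3\right) - 2}{3} = - \frac{-2 - 2}{3} = \left(- \frac{1}{3}\right) \left(-4\right) = \frac{4}{3}$)
$o = \frac{21}{22}$ ($o = \frac{2}{\frac{4}{3}} - \frac{6}{11} = 2 \cdot \frac{3}{4} - \frac{6}{11} = \frac{3}{2} - \frac{6}{11} = \frac{21}{22} \approx 0.95455$)
$q{\left(u \right)} = u \left(-8 + u\right)$ ($q{\left(u \right)} = \left(u - 8\right) u = \left(-8 + u\right) u = u \left(-8 + u\right)$)
$- 5 \left(b{\left(-2 \right)} + 8\right) + q{\left(o \right)} = - 5 \left(-2 + 8\right) + \frac{21 \left(-8 + \frac{21}{22}\right)}{22} = \left(-5\right) 6 + \frac{21}{22} \left(- \frac{155}{22}\right) = -30 - \frac{3255}{484} = - \frac{17775}{484}$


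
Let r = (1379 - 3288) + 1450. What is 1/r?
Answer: -1/459 ≈ -0.0021787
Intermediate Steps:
r = -459 (r = -1909 + 1450 = -459)
1/r = 1/(-459) = -1/459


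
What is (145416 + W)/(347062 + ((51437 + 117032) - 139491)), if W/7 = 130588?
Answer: 264883/94010 ≈ 2.8176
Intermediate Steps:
W = 914116 (W = 7*130588 = 914116)
(145416 + W)/(347062 + ((51437 + 117032) - 139491)) = (145416 + 914116)/(347062 + ((51437 + 117032) - 139491)) = 1059532/(347062 + (168469 - 139491)) = 1059532/(347062 + 28978) = 1059532/376040 = 1059532*(1/376040) = 264883/94010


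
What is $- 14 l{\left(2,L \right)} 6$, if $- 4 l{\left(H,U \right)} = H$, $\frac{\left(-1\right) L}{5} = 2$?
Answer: $42$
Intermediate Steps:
$L = -10$ ($L = \left(-5\right) 2 = -10$)
$l{\left(H,U \right)} = - \frac{H}{4}$
$- 14 l{\left(2,L \right)} 6 = - 14 \left(\left(- \frac{1}{4}\right) 2\right) 6 = \left(-14\right) \left(- \frac{1}{2}\right) 6 = 7 \cdot 6 = 42$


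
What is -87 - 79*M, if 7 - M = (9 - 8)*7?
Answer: -87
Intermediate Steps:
M = 0 (M = 7 - (9 - 8)*7 = 7 - 7 = 0)
-87 - 79*M = -87 - 79*0 = -87 + 0 = -87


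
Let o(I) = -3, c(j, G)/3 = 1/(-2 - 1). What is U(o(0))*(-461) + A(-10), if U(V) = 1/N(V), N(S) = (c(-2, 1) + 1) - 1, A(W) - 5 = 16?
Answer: 482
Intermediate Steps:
A(W) = 21 (A(W) = 5 + 16 = 21)
c(j, G) = -1 (c(j, G) = 3/(-2 - 1) = 3/(-3) = 3*(-⅓) = -1)
N(S) = -1 (N(S) = (-1 + 1) - 1 = 0 - 1 = -1)
U(V) = -1 (U(V) = 1/(-1) = -1)
U(o(0))*(-461) + A(-10) = -1*(-461) + 21 = 461 + 21 = 482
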